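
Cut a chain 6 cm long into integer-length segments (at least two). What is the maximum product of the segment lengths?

9

Let f[k] be the best product for length k (with at least one cut). For each first piece i, the rest contributes max(k−i, f[k−i]).
f[2] = 1·max(1,0) = 1·1 = 1
f[3] = max(1·2, 2·1) = 2
f[4] = max(1·3, 2·2, 3·1) = 4
f[5] = max(1·4, 2·3, 3·2, 4·1) = 6
f[6] = max(1·6, 2·4, 3·3, 4·2, 5·1) = 9
One optimal split: 3 + 3; product 3·3 = 9.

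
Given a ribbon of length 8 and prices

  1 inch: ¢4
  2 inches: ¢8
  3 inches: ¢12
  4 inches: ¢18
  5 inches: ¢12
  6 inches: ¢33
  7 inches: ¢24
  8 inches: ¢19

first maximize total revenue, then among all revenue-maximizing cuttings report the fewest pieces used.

2

Consider every possible first cut. r[k] is the best of p[i]+r[k−i] over all sellable i≤k.
r[1] = 4
r[2] = 8  (first piece 1, then r[1]=4)
r[3] = 12  (first piece 1, then r[2]=8)
r[4] = 18
r[5] = 22  (first piece 1, then r[4]=18)
r[6] = 33
r[7] = 37  (first piece 1, then r[6]=33)
r[8] = 41  (first piece 1, then r[7]=37)
Maximum revenue is ¢41.
Now minimize piece count subject to staying optimal: for each k, pieces[k] = 1 + min over i with p[i]+r[k−i]=r[k] of pieces[k−i].
pieces[5] = 2
pieces[6] = 1
pieces[7] = 2
pieces[8] = 2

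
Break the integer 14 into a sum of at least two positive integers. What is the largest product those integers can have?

Define g[k] = max over 1≤i<k of i · max(k−i, g[k−i]); the inner max lets the remainder stay uncut if that's better.
g[2] = 1·max(1,0) = 1·1 = 1
g[3] = max(1·2, 2·1) = 2
g[4] = max(1·3, 2·2, 3·1) = 4
g[5] = max(1·4, 2·3, 3·2, 4·1) = 6
g[6] = max(1·6, 2·4, 3·3, 4·2, 5·1) = 9
g[7] = max(1·9, 2·6, 3·4, 4·3, 5·2, 6·1) = 12
g[8] = max(1·12, 2·9, 3·6, …, 6·2, 7·1) = 18
g[9] = max(1·18, 2·12, 3·9, …, 7·2, 8·1) = 27
g[10] = max(1·27, 2·18, 3·12, …, 8·2, 9·1) = 36
g[11] = max(1·36, 2·27, 3·18, …, 9·2, 10·1) = 54
g[12] = max(1·54, 2·36, 3·27, …, 10·2, 11·1) = 81
g[13] = max(1·81, 2·54, 3·36, …, 11·2, 12·1) = 108
g[14] = max(1·108, 2·81, 3·54, …, 12·2, 13·1) = 162
One optimal split: 3 + 3 + 3 + 3 + 2; product 3·3·3·3·2 = 162.

162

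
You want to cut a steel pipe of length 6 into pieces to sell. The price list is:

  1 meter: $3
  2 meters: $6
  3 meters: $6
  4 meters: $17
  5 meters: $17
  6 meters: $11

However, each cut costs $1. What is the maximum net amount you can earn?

22

Build v[k] bottom-up: v[k] = max over allowed piece i of (p[i] + v[k−i]) − 1 per cut.
v[1] = 3
v[2] = max(3+3-1, 6+0) = 6
v[3] = max(3+6-1, 6+3-1, 6+0) = 8
v[4] = max(3+8-1, 6+6-1, 6+3-1, 17+0) = 17
v[5] = max(3+17-1, 6+8-1, 6+6-1, 17+3-1, 17+0) = 19
v[6] = max(3+19-1, 6+17-1, 6+8-1, 17+6-1, 17+3-1, 11+0) = 22
One optimal plan: pieces 4 + 2 (1 cut) → $23 − $1 = $22.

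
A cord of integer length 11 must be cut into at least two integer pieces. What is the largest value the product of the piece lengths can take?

54

Let f[k] be the best product for length k (with at least one cut). For each first piece i, the rest contributes max(k−i, f[k−i]).
f[2] = 1*max(1,0) = 1*1 = 1
f[3] = 1*max(2,1) = 1*2 = 2
f[4] = 2*max(2,1) = 2*2 = 4
f[5] = 2*max(3,2) = 2*3 = 6
f[6] = 3*max(3,2) = 3*3 = 9
f[7] = 2*max(5,6) = 2*6 = 12
f[8] = 2*max(6,9) = 2*9 = 18
f[9] = 3*max(6,9) = 3*9 = 27
f[10] = 2*max(8,18) = 2*18 = 36
f[11] = 2*max(9,27) = 2*27 = 54
One optimal split: 3 + 3 + 3 + 2; product 3*3*3*2 = 54.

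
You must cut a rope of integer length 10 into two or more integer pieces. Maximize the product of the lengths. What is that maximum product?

36

Fill P[k] for k=2..10: at each k try every first piece i and multiply by the better of (k−i) uncut or P[k−i].
P[2] = 1×max(1,0) = 1×1 = 1
P[3] = 1×max(2,1) = 1×2 = 2
P[4] = 2×max(2,1) = 2×2 = 4
P[5] = 2×max(3,2) = 2×3 = 6
P[6] = 3×max(3,2) = 3×3 = 9
P[7] = 2×max(5,6) = 2×6 = 12
P[8] = 2×max(6,9) = 2×9 = 18
P[9] = 3×max(6,9) = 3×9 = 27
P[10] = 2×max(8,18) = 2×18 = 36
One optimal split: 3 + 3 + 2 + 2; product 3×3×2×2 = 36.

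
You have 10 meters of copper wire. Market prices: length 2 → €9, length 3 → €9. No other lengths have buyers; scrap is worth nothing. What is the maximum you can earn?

Let f[k] be the best obtainable value from length k. For each k, try every first piece i and keep the best of price[i] + f[k−i].
f[1] = 0
f[2] = 9
f[3] = max(9+0, 9+0) = 9
f[4] = max(9+9, 9+0) = 18
f[5] = max(9+9, 9+9) = 18
f[6] = max(9+18, 9+9) = 27
f[7] = max(9+18, 9+18) = 27
f[8] = max(9+27, 9+18) = 36
f[9] = max(9+27, 9+27) = 36
f[10] = max(9+36, 9+27) = 45
One optimal cutting: 2 + 2 + 2 + 2 + 2 → €45.

45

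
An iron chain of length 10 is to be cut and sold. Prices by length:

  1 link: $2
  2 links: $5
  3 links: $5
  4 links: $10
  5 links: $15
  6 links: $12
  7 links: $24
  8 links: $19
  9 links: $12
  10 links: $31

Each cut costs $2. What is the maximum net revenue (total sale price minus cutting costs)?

31

Consider every possible first cut. net[k] is the best of p[i]+net[k−i] over all sellable i≤k, charging 2 whenever i<k.
net[1] = 2
net[2] = 5
net[3] = 5  (first piece 1, then net[2]=5)
net[4] = 10
net[5] = 15
net[6] = 15  (first piece 1, then net[5]=15)
net[7] = 24
net[8] = 24  (first piece 1, then net[7]=24)
net[9] = 27  (first piece 2, then net[7]=24)
net[10] = 31
Best is to make no cuts and sell whole for $31.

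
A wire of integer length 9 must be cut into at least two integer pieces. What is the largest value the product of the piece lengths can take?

Define prod[k] = max over 1≤i<k of i · max(k−i, prod[k−i]); the inner max lets the remainder stay uncut if that's better.
Small cases: prod[2]=1, prod[3]=2, prod[4]=4.
prod[5] = 2*max(3,2) = 2*3 = 6
prod[6] = 3*max(3,2) = 3*3 = 9
prod[7] = 2*max(5,6) = 2*6 = 12
prod[8] = 2*max(6,9) = 2*9 = 18
prod[9] = 3*max(6,9) = 3*9 = 27
One optimal split: 3 + 3 + 3; product 3*3*3 = 27.

27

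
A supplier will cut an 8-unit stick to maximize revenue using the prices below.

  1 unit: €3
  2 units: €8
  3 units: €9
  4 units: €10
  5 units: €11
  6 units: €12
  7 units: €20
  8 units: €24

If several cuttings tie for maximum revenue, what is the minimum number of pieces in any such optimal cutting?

4

Let r[k] be the best obtainable value from length k. For each k, try every first piece i and keep the best of price[i] + r[k−i].
r[1] = 3
r[2] = 8
r[3] = 11  (first piece 1, then r[2]=8)
r[4] = 16  (first piece 2, then r[2]=8)
r[5] = 19  (first piece 1, then r[4]=16)
r[6] = 24  (first piece 2, then r[4]=16)
r[7] = 27  (first piece 1, then r[6]=24)
r[8] = 32  (first piece 2, then r[6]=24)
Maximum revenue is €32.
Now minimize piece count subject to staying optimal: for each k, pieces[k] = 1 + min over i with p[i]+r[k−i]=r[k] of pieces[k−i].
pieces[5] = 3
pieces[6] = 3
pieces[7] = 4
pieces[8] = 4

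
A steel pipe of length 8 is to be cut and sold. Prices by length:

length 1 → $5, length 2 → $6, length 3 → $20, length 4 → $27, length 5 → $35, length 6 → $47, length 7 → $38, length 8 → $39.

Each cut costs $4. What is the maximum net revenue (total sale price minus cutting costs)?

Let r[k] be the best obtainable value from length k. For each k, try every first piece i and keep the best of price[i] + r[k−i] minus the 4 cut fee when i<k.
r[1] = 5
r[2] = 6  (first piece 1, then r[1]=5)
r[3] = 20
r[4] = 27
r[5] = 35
r[6] = 47
r[7] = 48  (first piece 1, then r[6]=47)
r[8] = 51  (first piece 3, then r[5]=35)
One optimal plan: pieces 5 + 3 (1 cut) → $55 − $4 = $51.

51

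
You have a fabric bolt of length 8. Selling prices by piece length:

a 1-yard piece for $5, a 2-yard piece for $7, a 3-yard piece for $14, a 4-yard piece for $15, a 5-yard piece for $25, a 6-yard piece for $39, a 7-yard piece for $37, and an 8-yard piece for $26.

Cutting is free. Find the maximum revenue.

Build R[k] bottom-up: R[k] = max over allowed piece i of (p[i] + R[k−i]).
R[1] = 5
R[2] = 10  (first piece 1, then R[1]=5)
R[3] = 15  (first piece 1, then R[2]=10)
R[4] = 20  (first piece 1, then R[3]=15)
R[5] = 25  (first piece 1, then R[4]=20)
R[6] = 39
R[7] = 44  (first piece 1, then R[6]=39)
R[8] = 49  (first piece 1, then R[7]=44)
One optimal cutting: 6 + 1 + 1 → $39 + $5 + $5 = $49.

49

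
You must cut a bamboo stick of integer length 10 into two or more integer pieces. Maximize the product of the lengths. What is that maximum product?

36

Define f[k] = max over 1≤i<k of i · max(k−i, f[k−i]); the inner max lets the remainder stay uncut if that's better.
Small cases: f[2]=1.
f[3] = max(1*2, 2*1) = 2
f[4] = max(1*3, 2*2, 3*1) = 4
f[5] = max(1*4, 2*3, 3*2, 4*1) = 6
f[6] = max(1*6, 2*4, 3*3, 4*2, 5*1) = 9
f[7] = max(1*9, 2*6, 3*4, 4*3, 5*2, 6*1) = 12
f[8] = max(1*12, 2*9, 3*6, …, 6*2, 7*1) = 18
f[9] = max(1*18, 2*12, 3*9, …, 7*2, 8*1) = 27
f[10] = max(1*27, 2*18, 3*12, …, 8*2, 9*1) = 36
One optimal split: 3 + 3 + 2 + 2; product 3*3*2*2 = 36.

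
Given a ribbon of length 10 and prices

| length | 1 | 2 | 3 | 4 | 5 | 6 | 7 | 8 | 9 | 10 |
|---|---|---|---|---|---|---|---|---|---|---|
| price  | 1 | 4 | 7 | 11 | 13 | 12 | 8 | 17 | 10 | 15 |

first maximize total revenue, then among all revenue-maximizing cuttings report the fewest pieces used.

Build r[k] bottom-up: r[k] = max over allowed piece i of (p[i] + r[k−i]).
r[1] = 1
r[2] = max(1+1, 4+0) = 4
r[3] = max(1+4, 4+1, 7+0) = 7
r[4] = max(1+7, 4+4, 7+1, 11+0) = 11
r[5] = max(1+11, 4+7, 7+4, 11+1, 13+0) = 13
r[6] = max(1+13, 4+11, 7+7, 11+4, 13+1, 12+0) = 15
r[7] = max(1+15, 4+13, 7+11, …, 12+1, 8+0) = 18
r[8] = max(1+18, 4+15, 7+13, …, 8+1, 17+0) = 22
r[9] = max(1+22, 4+18, 7+15, …, 17+1, 10+0) = 24
r[10] = max(1+24, 4+22, 7+18, …, 10+1, 15+0) = 26
Maximum revenue is ¢26.
Now minimize piece count subject to staying optimal: for each k, pieces[k] = 1 + min over i with p[i]+r[k−i]=r[k] of pieces[k−i].
pieces[7] = 2
pieces[8] = 2
pieces[9] = 2
pieces[10] = 2

2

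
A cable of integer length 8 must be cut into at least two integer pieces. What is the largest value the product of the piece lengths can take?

Fill f[k] for k=2..8: at each k try every first piece i and multiply by the better of (k−i) uncut or f[k−i].
f[2] = 1·max(1,0) = 1·1 = 1
f[3] = max(1·2, 2·1) = 2
f[4] = max(1·3, 2·2, 3·1) = 4
f[5] = max(1·4, 2·3, 3·2, 4·1) = 6
f[6] = max(1·6, 2·4, 3·3, 4·2, 5·1) = 9
f[7] = max(1·9, 2·6, 3·4, 4·3, 5·2, 6·1) = 12
f[8] = max(1·12, 2·9, 3·6, …, 6·2, 7·1) = 18
One optimal split: 3 + 3 + 2; product 3·3·2 = 18.

18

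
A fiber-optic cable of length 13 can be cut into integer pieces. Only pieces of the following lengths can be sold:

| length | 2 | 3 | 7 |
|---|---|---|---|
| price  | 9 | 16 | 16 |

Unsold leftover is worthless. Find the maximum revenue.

66

Build f[k] bottom-up: f[k] = max over allowed piece i of (p[i] + f[k−i]).
f[1] = 0
f[2] = 9
f[3] = 16
f[4] = 18  (first piece 2, then f[2]=9)
f[5] = 25  (first piece 2, then f[3]=16)
f[6] = 32  (first piece 3, then f[3]=16)
f[7] = 34  (first piece 2, then f[5]=25)
f[8] = 41  (first piece 2, then f[6]=32)
f[9] = 48  (first piece 3, then f[6]=32)
f[10] = 50  (first piece 2, then f[8]=41)
f[11] = 57  (first piece 2, then f[9]=48)
f[12] = 64  (first piece 3, then f[9]=48)
f[13] = 66  (first piece 2, then f[11]=57)
One optimal cutting: 3 + 3 + 3 + 2 + 2 → $66.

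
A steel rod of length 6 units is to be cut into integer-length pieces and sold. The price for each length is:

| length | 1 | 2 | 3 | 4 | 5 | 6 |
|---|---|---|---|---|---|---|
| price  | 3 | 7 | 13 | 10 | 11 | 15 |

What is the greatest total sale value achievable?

26

Consider every possible first cut. v[k] is the best of p[i]+v[k−i] over all sellable i≤k.
v[1] = 3
v[2] = max(3+3, 7+0) = 7
v[3] = max(3+7, 7+3, 13+0) = 13
v[4] = max(3+13, 7+7, 13+3, 10+0) = 16
v[5] = max(3+16, 7+13, 13+7, 10+3, 11+0) = 20
v[6] = max(3+20, 7+16, 13+13, 10+7, 11+3, 15+0) = 26
One optimal cutting: 3 + 3 → $13 + $13 = $26.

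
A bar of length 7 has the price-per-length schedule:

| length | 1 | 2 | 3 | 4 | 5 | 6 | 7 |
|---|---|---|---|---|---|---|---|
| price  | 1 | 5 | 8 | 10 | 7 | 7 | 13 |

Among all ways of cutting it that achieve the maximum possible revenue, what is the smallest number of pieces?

2

Consider every possible first cut. r[k] is the best of p[i]+r[k−i] over all sellable i≤k.
r[1] = 1
r[2] = max(1+1, 5+0) = 5
r[3] = max(1+5, 5+1, 8+0) = 8
r[4] = max(1+8, 5+5, 8+1, 10+0) = 10
r[5] = max(1+10, 5+8, 8+5, 10+1, 7+0) = 13
r[6] = max(1+13, 5+10, 8+8, 10+5, 7+1, 7+0) = 16
r[7] = max(1+16, 5+13, 8+10, …, 7+1, 13+0) = 18
Maximum revenue is €18.
Now minimize piece count subject to staying optimal: for each k, pieces[k] = 1 + min over i with p[i]+r[k−i]=r[k] of pieces[k−i].
pieces[4] = 1
pieces[5] = 2
pieces[6] = 2
pieces[7] = 2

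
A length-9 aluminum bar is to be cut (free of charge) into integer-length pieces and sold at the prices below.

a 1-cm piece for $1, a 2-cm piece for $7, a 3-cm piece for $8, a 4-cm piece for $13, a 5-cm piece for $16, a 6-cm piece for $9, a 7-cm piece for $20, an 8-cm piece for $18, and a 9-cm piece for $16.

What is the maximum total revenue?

30

Consider every possible first cut. v[k] is the best of p[i]+v[k−i] over all sellable i≤k.
v[1] = 1
v[2] = 7
v[3] = 8  (first piece 1, then v[2]=7)
v[4] = 14  (first piece 2, then v[2]=7)
v[5] = 16
v[6] = 21  (first piece 2, then v[4]=14)
v[7] = 23  (first piece 2, then v[5]=16)
v[8] = 28  (first piece 2, then v[6]=21)
v[9] = 30  (first piece 2, then v[7]=23)
One optimal cutting: 5 + 2 + 2 → $16 + $7 + $7 = $30.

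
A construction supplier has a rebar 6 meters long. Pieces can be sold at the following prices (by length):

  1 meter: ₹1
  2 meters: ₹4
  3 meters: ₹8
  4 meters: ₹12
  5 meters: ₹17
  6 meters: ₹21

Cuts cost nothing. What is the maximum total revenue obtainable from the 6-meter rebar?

21

Consider every possible first cut. r[k] is the best of p[i]+r[k−i] over all sellable i≤k.
r[1] = 1
r[2] = max(1+1, 4+0) = 4
r[3] = max(1+4, 4+1, 8+0) = 8
r[4] = max(1+8, 4+4, 8+1, 12+0) = 12
r[5] = max(1+12, 4+8, 8+4, 12+1, 17+0) = 17
r[6] = max(1+17, 4+12, 8+8, 12+4, 17+1, 21+0) = 21
Best is to sell the whole 6-meter piece uncut for ₹21.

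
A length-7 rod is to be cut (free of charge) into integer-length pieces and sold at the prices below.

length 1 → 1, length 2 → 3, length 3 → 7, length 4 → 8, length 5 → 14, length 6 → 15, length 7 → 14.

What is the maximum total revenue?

Consider every possible first cut. r[k] is the best of p[i]+r[k−i] over all sellable i≤k.
r[1] = 1
r[2] = 3
r[3] = 7
r[4] = 8  (first piece 1, then r[3]=7)
r[5] = 14
r[6] = 15  (first piece 1, then r[5]=14)
r[7] = 17  (first piece 2, then r[5]=14)
One optimal cutting: 5 + 2 → 14 + 3 = 17.

17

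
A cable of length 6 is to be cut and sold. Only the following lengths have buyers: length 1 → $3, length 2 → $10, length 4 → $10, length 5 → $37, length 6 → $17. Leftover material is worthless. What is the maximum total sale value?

Build f[k] bottom-up: f[k] = max over allowed piece i of (p[i] + f[k−i]).
f[1] = 3
f[2] = max(3+3, 10+0) = 10
f[3] = max(3+10, 10+3) = 13
f[4] = max(3+13, 10+10, 10+0) = 20
f[5] = max(3+20, 10+13, 10+3, 37+0) = 37
f[6] = max(3+37, 10+20, 10+10, 37+3, 17+0) = 40
One optimal cutting: 5 + 1 → $40.

40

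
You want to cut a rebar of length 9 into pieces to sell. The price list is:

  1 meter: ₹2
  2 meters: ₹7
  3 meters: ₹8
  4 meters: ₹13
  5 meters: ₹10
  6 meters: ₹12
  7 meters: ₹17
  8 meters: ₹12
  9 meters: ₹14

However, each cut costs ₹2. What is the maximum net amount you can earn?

24

Build r[k] bottom-up: r[k] = max over allowed piece i of (p[i] + r[k−i]) − 2 per cut.
r[1] = 2
r[2] = 7
r[3] = 8
r[4] = 13
r[5] = 13  (first piece 1, then r[4]=13)
r[6] = 18  (first piece 2, then r[4]=13)
r[7] = 19  (first piece 3, then r[4]=13)
r[8] = 24  (first piece 4, then r[4]=13)
r[9] = 24  (first piece 1, then r[8]=24)
One optimal plan: pieces 4 + 4 + 1 (2 cuts) → ₹28 − ₹4 = ₹24.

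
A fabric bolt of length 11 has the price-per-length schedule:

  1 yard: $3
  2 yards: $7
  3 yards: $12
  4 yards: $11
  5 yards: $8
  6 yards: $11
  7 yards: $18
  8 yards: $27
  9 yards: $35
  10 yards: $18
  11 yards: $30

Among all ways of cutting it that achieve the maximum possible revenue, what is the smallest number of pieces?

4

Consider every possible first cut. r[k] is the best of p[i]+r[k−i] over all sellable i≤k.
r[1] = 3
r[2] = 7
r[3] = 12
r[4] = 15  (first piece 1, then r[3]=12)
r[5] = 19  (first piece 2, then r[3]=12)
r[6] = 24  (first piece 3, then r[3]=12)
r[7] = 27  (first piece 1, then r[6]=24)
r[8] = 31  (first piece 2, then r[6]=24)
r[9] = 36  (first piece 3, then r[6]=24)
r[10] = 39  (first piece 1, then r[9]=36)
r[11] = 43  (first piece 2, then r[9]=36)
Maximum revenue is $43.
Now minimize piece count subject to staying optimal: for each k, pieces[k] = 1 + min over i with p[i]+r[k−i]=r[k] of pieces[k−i].
pieces[8] = 3
pieces[9] = 3
pieces[10] = 4
pieces[11] = 4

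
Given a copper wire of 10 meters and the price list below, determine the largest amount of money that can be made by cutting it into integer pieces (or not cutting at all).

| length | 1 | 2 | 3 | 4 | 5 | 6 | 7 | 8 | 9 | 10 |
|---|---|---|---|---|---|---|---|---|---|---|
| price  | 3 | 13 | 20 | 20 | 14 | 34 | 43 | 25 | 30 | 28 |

Consider every possible first cut. R[k] is the best of p[i]+R[k−i] over all sellable i≤k.
R[1] = 3
R[2] = max(3+3, 13+0) = 13
R[3] = max(3+13, 13+3, 20+0) = 20
R[4] = max(3+20, 13+13, 20+3, 20+0) = 26
R[5] = max(3+26, 13+20, 20+13, 20+3, 14+0) = 33
R[6] = max(3+33, 13+26, 20+20, 20+13, 14+3, 34+0) = 40
R[7] = max(3+40, 13+33, 20+26, …, 34+3, 43+0) = 46
R[8] = max(3+46, 13+40, 20+33, …, 43+3, 25+0) = 53
R[9] = max(3+53, 13+46, 20+40, …, 25+3, 30+0) = 60
R[10] = max(3+60, 13+53, 20+46, …, 30+3, 28+0) = 66
One optimal cutting: 3 + 3 + 2 + 2 → €20 + €20 + €13 + €13 = €66.

66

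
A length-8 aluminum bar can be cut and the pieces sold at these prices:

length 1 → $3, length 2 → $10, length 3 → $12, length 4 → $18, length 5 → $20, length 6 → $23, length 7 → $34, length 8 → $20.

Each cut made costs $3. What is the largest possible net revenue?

34

Consider every possible first cut. v[k] is the best of p[i]+v[k−i] over all sellable i≤k, charging 3 whenever i<k.
v[1] = 3
v[2] = max(3+3-3, 10+0) = 10
v[3] = max(3+10-3, 10+3-3, 12+0) = 12
v[4] = max(3+12-3, 10+10-3, 12+3-3, 18+0) = 18
v[5] = max(3+18-3, 10+12-3, 12+10-3, 18+3-3, 20+0) = 20
v[6] = max(3+20-3, 10+18-3, 12+12-3, 18+10-3, 20+3-3, 23+0) = 25
v[7] = max(3+25-3, 10+20-3, 12+18-3, …, 23+3-3, 34+0) = 34
v[8] = max(3+34-3, 10+25-3, 12+20-3, …, 34+3-3, 20+0) = 34
One optimal plan: pieces 7 + 1 (1 cut) → $37 − $3 = $34.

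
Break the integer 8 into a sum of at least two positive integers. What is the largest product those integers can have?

18

Let prod[k] be the best product for length k (with at least one cut). For each first piece i, the rest contributes max(k−i, prod[k−i]).
Small cases: prod[2]=1, prod[3]=2.
prod[4] = 2·max(2,1) = 2·2 = 4
prod[5] = 2·max(3,2) = 2·3 = 6
prod[6] = 3·max(3,2) = 3·3 = 9
prod[7] = 2·max(5,6) = 2·6 = 12
prod[8] = 2·max(6,9) = 2·9 = 18
One optimal split: 3 + 3 + 2; product 3·3·2 = 18.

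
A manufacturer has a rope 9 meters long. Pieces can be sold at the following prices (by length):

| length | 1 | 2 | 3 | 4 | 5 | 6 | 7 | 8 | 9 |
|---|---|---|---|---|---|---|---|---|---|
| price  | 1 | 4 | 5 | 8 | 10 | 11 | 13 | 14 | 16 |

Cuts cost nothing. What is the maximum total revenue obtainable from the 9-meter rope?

18

Build R[k] bottom-up: R[k] = max over allowed piece i of (p[i] + R[k−i]).
R[1] = 1
R[2] = max(1+1, 4+0) = 4
R[3] = max(1+4, 4+1, 5+0) = 5
R[4] = max(1+5, 4+4, 5+1, 8+0) = 8
R[5] = max(1+8, 4+5, 5+4, 8+1, 10+0) = 10
R[6] = max(1+10, 4+8, 5+5, 8+4, 10+1, 11+0) = 12
R[7] = max(1+12, 4+10, 5+8, …, 11+1, 13+0) = 14
R[8] = max(1+14, 4+12, 5+10, …, 13+1, 14+0) = 16
R[9] = max(1+16, 4+14, 5+12, …, 14+1, 16+0) = 18
One optimal cutting: 5 + 2 + 2 → €10 + €4 + €4 = €18.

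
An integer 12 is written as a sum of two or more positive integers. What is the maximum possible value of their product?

Define m[k] = max over 1≤i<k of i · max(k−i, m[k−i]); the inner max lets the remainder stay uncut if that's better.
m[2] = 1×max(1,0) = 1×1 = 1
m[3] = max(1×2, 2×1) = 2
m[4] = max(1×3, 2×2, 3×1) = 4
m[5] = max(1×4, 2×3, 3×2, 4×1) = 6
m[6] = max(1×6, 2×4, 3×3, 4×2, 5×1) = 9
m[7] = max(1×9, 2×6, 3×4, 4×3, 5×2, 6×1) = 12
m[8] = max(1×12, 2×9, 3×6, …, 6×2, 7×1) = 18
m[9] = max(1×18, 2×12, 3×9, …, 7×2, 8×1) = 27
m[10] = max(1×27, 2×18, 3×12, …, 8×2, 9×1) = 36
m[11] = max(1×36, 2×27, 3×18, …, 9×2, 10×1) = 54
m[12] = max(1×54, 2×36, 3×27, …, 10×2, 11×1) = 81
One optimal split: 3 + 3 + 3 + 3; product 3×3×3×3 = 81.

81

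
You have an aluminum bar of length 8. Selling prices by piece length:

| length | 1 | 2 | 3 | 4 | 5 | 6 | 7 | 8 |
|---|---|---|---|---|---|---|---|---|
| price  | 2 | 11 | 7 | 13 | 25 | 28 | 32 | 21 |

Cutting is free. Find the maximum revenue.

Build r[k] bottom-up: r[k] = max over allowed piece i of (p[i] + r[k−i]).
r[1] = 2
r[2] = max(2+2, 11+0) = 11
r[3] = max(2+11, 11+2, 7+0) = 13
r[4] = max(2+13, 11+11, 7+2, 13+0) = 22
r[5] = max(2+22, 11+13, 7+11, 13+2, 25+0) = 25
r[6] = max(2+25, 11+22, 7+13, 13+11, 25+2, 28+0) = 33
r[7] = max(2+33, 11+25, 7+22, …, 28+2, 32+0) = 36
r[8] = max(2+36, 11+33, 7+25, …, 32+2, 21+0) = 44
One optimal cutting: 2 + 2 + 2 + 2 → $11 + $11 + $11 + $11 = $44.

44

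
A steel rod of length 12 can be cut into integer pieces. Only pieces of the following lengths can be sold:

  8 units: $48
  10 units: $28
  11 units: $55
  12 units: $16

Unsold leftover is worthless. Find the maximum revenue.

55

Consider every possible first cut. best[k] is the best of p[i]+best[k−i] over all sellable i≤k.
best[1] = 0
best[2] = 0
best[3] = 0
best[4] = 0
best[5] = 0
best[6] = 0
best[7] = 0
best[8] = 48
best[9] = 48
best[10] = 48
best[11] = 55
best[12] = 55
One optimal cutting: pieces 11 with 1 unit of scrap → $55.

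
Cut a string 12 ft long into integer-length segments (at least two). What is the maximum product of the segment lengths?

Fill f[k] for k=2..12: at each k try every first piece i and multiply by the better of (k−i) uncut or f[k−i].
f[2] = 1*max(1,0) = 1*1 = 1
f[3] = 1*max(2,1) = 1*2 = 2
f[4] = 2*max(2,1) = 2*2 = 4
f[5] = 2*max(3,2) = 2*3 = 6
f[6] = 3*max(3,2) = 3*3 = 9
f[7] = 2*max(5,6) = 2*6 = 12
f[8] = 2*max(6,9) = 2*9 = 18
f[9] = 3*max(6,9) = 3*9 = 27
f[10] = 2*max(8,18) = 2*18 = 36
f[11] = 2*max(9,27) = 2*27 = 54
f[12] = 3*max(9,27) = 3*27 = 81
One optimal split: 3 + 3 + 3 + 3; product 3*3*3*3 = 81.

81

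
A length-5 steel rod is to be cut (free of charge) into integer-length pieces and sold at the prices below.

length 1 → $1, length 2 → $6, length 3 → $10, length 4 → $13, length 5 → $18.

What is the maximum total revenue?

Consider every possible first cut. v[k] is the best of p[i]+v[k−i] over all sellable i≤k.
v[1] = 1
v[2] = max(1+1, 6+0) = 6
v[3] = max(1+6, 6+1, 10+0) = 10
v[4] = max(1+10, 6+6, 10+1, 13+0) = 13
v[5] = max(1+13, 6+10, 10+6, 13+1, 18+0) = 18
Best is to sell the whole 5-unit piece uncut for $18.

18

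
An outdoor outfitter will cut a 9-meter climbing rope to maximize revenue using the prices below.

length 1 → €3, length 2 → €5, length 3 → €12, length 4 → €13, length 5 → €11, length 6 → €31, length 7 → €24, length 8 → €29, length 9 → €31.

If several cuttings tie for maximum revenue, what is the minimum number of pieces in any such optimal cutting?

Let r[k] be the best obtainable value from length k. For each k, try every first piece i and keep the best of price[i] + r[k−i].
r[1] = 3
r[2] = 6  (first piece 1, then r[1]=3)
r[3] = 12
r[4] = 15  (first piece 1, then r[3]=12)
r[5] = 18  (first piece 1, then r[4]=15)
r[6] = 31
r[7] = 34  (first piece 1, then r[6]=31)
r[8] = 37  (first piece 1, then r[7]=34)
r[9] = 43  (first piece 3, then r[6]=31)
Maximum revenue is €43.
Now minimize piece count subject to staying optimal: for each k, pieces[k] = 1 + min over i with p[i]+r[k−i]=r[k] of pieces[k−i].
pieces[6] = 1
pieces[7] = 2
pieces[8] = 3
pieces[9] = 2

2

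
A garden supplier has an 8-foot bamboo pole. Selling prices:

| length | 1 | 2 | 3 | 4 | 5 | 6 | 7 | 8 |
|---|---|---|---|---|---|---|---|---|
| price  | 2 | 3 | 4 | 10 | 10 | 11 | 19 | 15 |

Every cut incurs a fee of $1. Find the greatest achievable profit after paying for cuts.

Let v[k] be the best obtainable value from length k. For each k, try every first piece i and keep the best of price[i] + v[k−i] minus the 1 cut fee when i<k.
v[1] = 2
v[2] = 3  (first piece 1, then v[1]=2)
v[3] = 4  (first piece 1, then v[2]=3)
v[4] = 10
v[5] = 11  (first piece 1, then v[4]=10)
v[6] = 12  (first piece 1, then v[5]=11)
v[7] = 19
v[8] = 20  (first piece 1, then v[7]=19)
One optimal plan: pieces 7 + 1 (1 cut) → $21 − $1 = $20.

20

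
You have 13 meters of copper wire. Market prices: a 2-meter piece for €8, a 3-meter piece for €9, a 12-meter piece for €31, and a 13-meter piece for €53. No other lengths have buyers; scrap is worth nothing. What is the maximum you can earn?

Build best[k] bottom-up: best[k] = max over allowed piece i of (p[i] + best[k−i]).
best[1] = 0
best[2] = 8
best[3] = 9
best[4] = 16  (first piece 2, then best[2]=8)
best[5] = 17  (first piece 2, then best[3]=9)
best[6] = 24  (first piece 2, then best[4]=16)
best[7] = 25  (first piece 2, then best[5]=17)
best[8] = 32  (first piece 2, then best[6]=24)
best[9] = 33  (first piece 2, then best[7]=25)
best[10] = 40  (first piece 2, then best[8]=32)
best[11] = 41  (first piece 2, then best[9]=33)
best[12] = 48  (first piece 2, then best[10]=40)
best[13] = 53
One optimal cutting: 13 → €53.

53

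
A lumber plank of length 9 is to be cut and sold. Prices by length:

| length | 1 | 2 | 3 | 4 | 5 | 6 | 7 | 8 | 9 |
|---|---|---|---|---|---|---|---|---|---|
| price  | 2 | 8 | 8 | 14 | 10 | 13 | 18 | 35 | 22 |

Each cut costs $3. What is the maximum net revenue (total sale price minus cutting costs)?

Consider every possible first cut. v[k] is the best of p[i]+v[k−i] over all sellable i≤k, charging 3 whenever i<k.
v[1] = 2
v[2] = 8
v[3] = 8
v[4] = 14
v[5] = 13  (first piece 1, then v[4]=14)
v[6] = 19  (first piece 2, then v[4]=14)
v[7] = 19  (first piece 3, then v[4]=14)
v[8] = 35
v[9] = 34  (first piece 1, then v[8]=35)
One optimal plan: pieces 8 + 1 (1 cut) → $37 − $3 = $34.

34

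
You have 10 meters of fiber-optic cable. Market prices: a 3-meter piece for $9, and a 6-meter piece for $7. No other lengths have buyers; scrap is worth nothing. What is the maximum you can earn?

27

Consider every possible first cut. r[k] is the best of p[i]+r[k−i] over all sellable i≤k.
r[1] = 0
r[2] = 0
r[3] = 9
r[4] = 9
r[5] = 9
r[6] = max(9+9, 7+0) = 18
r[7] = max(9+9, 7+0) = 18
r[8] = max(9+9, 7+0) = 18
r[9] = max(9+18, 7+9) = 27
r[10] = max(9+18, 7+9) = 27
One optimal cutting: pieces 3 + 3 + 3 with 1 meter of scrap → $27.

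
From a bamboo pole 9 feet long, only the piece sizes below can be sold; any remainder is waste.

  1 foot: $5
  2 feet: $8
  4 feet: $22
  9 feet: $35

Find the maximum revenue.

49

Let best[k] be the best obtainable value from length k. For each k, try every first piece i and keep the best of price[i] + best[k−i].
best[1] = 5
best[2] = max(5+5, 8+0) = 10
best[3] = max(5+10, 8+5) = 15
best[4] = max(5+15, 8+10, 22+0) = 22
best[5] = max(5+22, 8+15, 22+5) = 27
best[6] = max(5+27, 8+22, 22+10) = 32
best[7] = max(5+32, 8+27, 22+15) = 37
best[8] = max(5+37, 8+32, 22+22) = 44
best[9] = max(5+44, 8+37, 22+27, 35+0) = 49
One optimal cutting: 4 + 4 + 1 → $49.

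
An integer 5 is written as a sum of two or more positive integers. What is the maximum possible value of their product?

6

Fill prod[k] for k=2..5: at each k try every first piece i and multiply by the better of (k−i) uncut or prod[k−i].
prod[2] = 1*max(1,0) = 1*1 = 1
prod[3] = 1*max(2,1) = 1*2 = 2
prod[4] = 2*max(2,1) = 2*2 = 4
prod[5] = 2*max(3,2) = 2*3 = 6
One optimal split: 3 + 2; product 3*2 = 6.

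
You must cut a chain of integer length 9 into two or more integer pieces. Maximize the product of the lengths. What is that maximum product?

27

Define P[k] = max over 1≤i<k of i · max(k−i, P[k−i]); the inner max lets the remainder stay uncut if that's better.
P[2] = 1*max(1,0) = 1*1 = 1
P[3] = 1*max(2,1) = 1*2 = 2
P[4] = 2*max(2,1) = 2*2 = 4
P[5] = 2*max(3,2) = 2*3 = 6
P[6] = 3*max(3,2) = 3*3 = 9
P[7] = 2*max(5,6) = 2*6 = 12
P[8] = 2*max(6,9) = 2*9 = 18
P[9] = 3*max(6,9) = 3*9 = 27
One optimal split: 3 + 3 + 3; product 3*3*3 = 27.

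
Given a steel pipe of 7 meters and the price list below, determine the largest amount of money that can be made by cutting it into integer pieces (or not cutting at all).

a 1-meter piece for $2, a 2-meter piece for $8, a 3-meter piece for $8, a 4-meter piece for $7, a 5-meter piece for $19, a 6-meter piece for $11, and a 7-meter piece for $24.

27

Build R[k] bottom-up: R[k] = max over allowed piece i of (p[i] + R[k−i]).
R[1] = 2
R[2] = 8
R[3] = 10  (first piece 1, then R[2]=8)
R[4] = 16  (first piece 2, then R[2]=8)
R[5] = 19
R[6] = 24  (first piece 2, then R[4]=16)
R[7] = 27  (first piece 2, then R[5]=19)
One optimal cutting: 5 + 2 → $19 + $8 = $27.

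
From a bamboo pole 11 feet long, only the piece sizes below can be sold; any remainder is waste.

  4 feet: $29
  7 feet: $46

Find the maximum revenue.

75

Consider every possible first cut. r[k] is the best of p[i]+r[k−i] over all sellable i≤k.
r[1] = 0
r[2] = 0
r[3] = 0
r[4] = 29
r[5] = 29
r[6] = 29
r[7] = max(29+0, 46+0) = 46
r[8] = max(29+29, 46+0) = 58
r[9] = max(29+29, 46+0) = 58
r[10] = max(29+29, 46+0) = 58
r[11] = max(29+46, 46+29) = 75
One optimal cutting: 7 + 4 → $75.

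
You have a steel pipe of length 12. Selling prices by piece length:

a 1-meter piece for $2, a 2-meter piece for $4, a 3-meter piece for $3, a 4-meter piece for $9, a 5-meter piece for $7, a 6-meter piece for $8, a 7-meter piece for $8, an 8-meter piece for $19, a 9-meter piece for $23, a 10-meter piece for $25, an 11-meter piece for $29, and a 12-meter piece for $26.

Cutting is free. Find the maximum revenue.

Consider every possible first cut. r[k] is the best of p[i]+r[k−i] over all sellable i≤k.
r[1] = 2
r[2] = max(2+2, 4+0) = 4
r[3] = max(2+4, 4+2, 3+0) = 6
r[4] = max(2+6, 4+4, 3+2, 9+0) = 9
r[5] = max(2+9, 4+6, 3+4, 9+2, 7+0) = 11
r[6] = max(2+11, 4+9, 3+6, 9+4, 7+2, 8+0) = 13
r[7] = max(2+13, 4+11, 3+9, …, 8+2, 8+0) = 15
r[8] = max(2+15, 4+13, 3+11, …, 8+2, 19+0) = 19
r[9] = max(2+19, 4+15, 3+13, …, 19+2, 23+0) = 23
r[10] = max(2+23, 4+19, 3+15, …, 23+2, 25+0) = 25
r[11] = max(2+25, 4+23, 3+19, …, 25+2, 29+0) = 29
r[12] = max(2+29, 4+25, 3+23, …, 29+2, 26+0) = 31
One optimal cutting: 11 + 1 → $29 + $2 = $31.

31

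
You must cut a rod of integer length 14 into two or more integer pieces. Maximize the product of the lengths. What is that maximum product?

162

Let g[k] be the best product for length k (with at least one cut). For each first piece i, the rest contributes max(k−i, g[k−i]).
g[2] = 1·max(1,0) = 1·1 = 1
g[3] = 1·max(2,1) = 1·2 = 2
g[4] = 2·max(2,1) = 2·2 = 4
g[5] = 2·max(3,2) = 2·3 = 6
g[6] = 3·max(3,2) = 3·3 = 9
g[7] = 2·max(5,6) = 2·6 = 12
g[8] = 2·max(6,9) = 2·9 = 18
g[9] = 3·max(6,9) = 3·9 = 27
g[10] = 2·max(8,18) = 2·18 = 36
g[11] = 2·max(9,27) = 2·27 = 54
g[12] = 3·max(9,27) = 3·27 = 81
g[13] = 2·max(11,54) = 2·54 = 108
g[14] = 2·max(12,81) = 2·81 = 162
One optimal split: 3 + 3 + 3 + 3 + 2; product 3·3·3·3·2 = 162.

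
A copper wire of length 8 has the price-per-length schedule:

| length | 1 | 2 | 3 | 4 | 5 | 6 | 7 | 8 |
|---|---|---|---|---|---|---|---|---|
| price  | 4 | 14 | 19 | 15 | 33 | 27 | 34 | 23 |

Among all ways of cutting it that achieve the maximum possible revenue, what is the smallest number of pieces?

Let r[k] be the best obtainable value from length k. For each k, try every first piece i and keep the best of price[i] + r[k−i].
r[1] = 4
r[2] = 14
r[3] = 19
r[4] = 28  (first piece 2, then r[2]=14)
r[5] = 33  (first piece 2, then r[3]=19)
r[6] = 42  (first piece 2, then r[4]=28)
r[7] = 47  (first piece 2, then r[5]=33)
r[8] = 56  (first piece 2, then r[6]=42)
Maximum revenue is €56.
Now minimize piece count subject to staying optimal: for each k, pieces[k] = 1 + min over i with p[i]+r[k−i]=r[k] of pieces[k−i].
pieces[5] = 1
pieces[6] = 3
pieces[7] = 2
pieces[8] = 4

4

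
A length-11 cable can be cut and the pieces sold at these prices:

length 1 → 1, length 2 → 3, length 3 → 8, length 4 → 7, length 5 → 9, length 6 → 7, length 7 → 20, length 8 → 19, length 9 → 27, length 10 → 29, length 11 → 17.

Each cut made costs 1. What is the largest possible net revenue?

29

Let net[k] be the best obtainable value from length k. For each k, try every first piece i and keep the best of price[i] + net[k−i] minus the 1 cut fee when i<k.
net[1] = 1
net[2] = max(1+1-1, 3+0) = 3
net[3] = max(1+3-1, 3+1-1, 8+0) = 8
net[4] = max(1+8-1, 3+3-1, 8+1-1, 7+0) = 8
net[5] = max(1+8-1, 3+8-1, 8+3-1, 7+1-1, 9+0) = 10
net[6] = max(1+10-1, 3+8-1, 8+8-1, 7+3-1, 9+1-1, 7+0) = 15
net[7] = max(1+15-1, 3+10-1, 8+8-1, …, 7+1-1, 20+0) = 20
net[8] = max(1+20-1, 3+15-1, 8+10-1, …, 20+1-1, 19+0) = 20
net[9] = max(1+20-1, 3+20-1, 8+15-1, …, 19+1-1, 27+0) = 27
net[10] = max(1+27-1, 3+20-1, 8+20-1, …, 27+1-1, 29+0) = 29
net[11] = max(1+29-1, 3+27-1, 8+20-1, …, 29+1-1, 17+0) = 29
One optimal plan: pieces 10 + 1 (1 cut) → 30 − 1 = 29.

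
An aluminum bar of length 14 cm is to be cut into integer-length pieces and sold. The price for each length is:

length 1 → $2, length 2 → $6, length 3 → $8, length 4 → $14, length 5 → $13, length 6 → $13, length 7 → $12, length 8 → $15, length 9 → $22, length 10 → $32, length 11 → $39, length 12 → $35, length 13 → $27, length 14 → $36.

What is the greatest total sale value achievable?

Consider every possible first cut. r[k] is the best of p[i]+r[k−i] over all sellable i≤k.
r[1] = 2
r[2] = 6
r[3] = 8  (first piece 1, then r[2]=6)
r[4] = 14
r[5] = 16  (first piece 1, then r[4]=14)
r[6] = 20  (first piece 2, then r[4]=14)
r[7] = 22  (first piece 1, then r[6]=20)
r[8] = 28  (first piece 4, then r[4]=14)
r[9] = 30  (first piece 1, then r[8]=28)
r[10] = 34  (first piece 2, then r[8]=28)
r[11] = 39
r[12] = 42  (first piece 4, then r[8]=28)
r[13] = 45  (first piece 2, then r[11]=39)
r[14] = 48  (first piece 2, then r[12]=42)
One optimal cutting: 4 + 4 + 4 + 2 → $14 + $14 + $14 + $6 = $48.

48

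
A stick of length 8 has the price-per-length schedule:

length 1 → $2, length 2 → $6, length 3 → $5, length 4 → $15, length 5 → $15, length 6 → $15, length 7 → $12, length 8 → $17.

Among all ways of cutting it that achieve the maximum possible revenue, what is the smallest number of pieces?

2

Consider every possible first cut. r[k] is the best of p[i]+r[k−i] over all sellable i≤k.
r[1] = 2
r[2] = 6
r[3] = 8  (first piece 1, then r[2]=6)
r[4] = 15
r[5] = 17  (first piece 1, then r[4]=15)
r[6] = 21  (first piece 2, then r[4]=15)
r[7] = 23  (first piece 1, then r[6]=21)
r[8] = 30  (first piece 4, then r[4]=15)
Maximum revenue is $30.
Now minimize piece count subject to staying optimal: for each k, pieces[k] = 1 + min over i with p[i]+r[k−i]=r[k] of pieces[k−i].
pieces[5] = 2
pieces[6] = 2
pieces[7] = 3
pieces[8] = 2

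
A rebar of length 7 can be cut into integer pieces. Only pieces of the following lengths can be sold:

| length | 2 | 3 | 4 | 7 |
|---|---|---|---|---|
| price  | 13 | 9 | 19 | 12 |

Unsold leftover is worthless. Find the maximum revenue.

Consider every possible first cut. best[k] is the best of p[i]+best[k−i] over all sellable i≤k.
best[1] = 0
best[2] = 13
best[3] = 13
best[4] = 26  (first piece 2, then best[2]=13)
best[5] = 26
best[6] = 39  (first piece 2, then best[4]=26)
best[7] = 39
One optimal cutting: pieces 2 + 2 + 2 with 1 meter of scrap → ₹39.

39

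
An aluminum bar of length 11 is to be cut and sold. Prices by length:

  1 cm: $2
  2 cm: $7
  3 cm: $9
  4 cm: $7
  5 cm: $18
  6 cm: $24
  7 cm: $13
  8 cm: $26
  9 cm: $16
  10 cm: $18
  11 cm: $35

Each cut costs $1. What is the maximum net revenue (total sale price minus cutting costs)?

Consider every possible first cut. net[k] is the best of p[i]+net[k−i] over all sellable i≤k, charging 1 whenever i<k.
net[1] = 2
net[2] = 7
net[3] = 9
net[4] = 13  (first piece 2, then net[2]=7)
net[5] = 18
net[6] = 24
net[7] = 25  (first piece 1, then net[6]=24)
net[8] = 30  (first piece 2, then net[6]=24)
net[9] = 32  (first piece 3, then net[6]=24)
net[10] = 36  (first piece 2, then net[8]=30)
net[11] = 41  (first piece 5, then net[6]=24)
One optimal plan: pieces 6 + 5 (1 cut) → $42 − $1 = $41.

41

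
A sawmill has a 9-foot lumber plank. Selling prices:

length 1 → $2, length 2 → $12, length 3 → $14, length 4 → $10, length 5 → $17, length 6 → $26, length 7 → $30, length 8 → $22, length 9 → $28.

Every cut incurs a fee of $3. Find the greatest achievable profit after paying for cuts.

41

Consider every possible first cut. net[k] is the best of p[i]+net[k−i] over all sellable i≤k, charging 3 whenever i<k.
net[1] = 2
net[2] = 12
net[3] = 14
net[4] = 21  (first piece 2, then net[2]=12)
net[5] = 23  (first piece 2, then net[3]=14)
net[6] = 30  (first piece 2, then net[4]=21)
net[7] = 32  (first piece 2, then net[5]=23)
net[8] = 39  (first piece 2, then net[6]=30)
net[9] = 41  (first piece 2, then net[7]=32)
One optimal plan: pieces 3 + 2 + 2 + 2 (3 cuts) → $50 − $9 = $41.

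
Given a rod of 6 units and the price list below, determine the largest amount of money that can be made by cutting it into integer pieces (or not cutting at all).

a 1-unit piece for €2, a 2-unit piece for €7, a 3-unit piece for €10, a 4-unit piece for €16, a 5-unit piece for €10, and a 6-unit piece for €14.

23

Build R[k] bottom-up: R[k] = max over allowed piece i of (p[i] + R[k−i]).
R[1] = 2
R[2] = max(2+2, 7+0) = 7
R[3] = max(2+7, 7+2, 10+0) = 10
R[4] = max(2+10, 7+7, 10+2, 16+0) = 16
R[5] = max(2+16, 7+10, 10+7, 16+2, 10+0) = 18
R[6] = max(2+18, 7+16, 10+10, 16+7, 10+2, 14+0) = 23
One optimal cutting: 4 + 2 → €16 + €7 = €23.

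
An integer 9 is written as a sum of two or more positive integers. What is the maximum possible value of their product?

27

Fill g[k] for k=2..9: at each k try every first piece i and multiply by the better of (k−i) uncut or g[k−i].
g[2] = 1*max(1,0) = 1*1 = 1
g[3] = max(1*2, 2*1) = 2
g[4] = max(1*3, 2*2, 3*1) = 4
g[5] = max(1*4, 2*3, 3*2, 4*1) = 6
g[6] = max(1*6, 2*4, 3*3, 4*2, 5*1) = 9
g[7] = max(1*9, 2*6, 3*4, 4*3, 5*2, 6*1) = 12
g[8] = max(1*12, 2*9, 3*6, …, 6*2, 7*1) = 18
g[9] = max(1*18, 2*12, 3*9, …, 7*2, 8*1) = 27
One optimal split: 3 + 3 + 3; product 3*3*3 = 27.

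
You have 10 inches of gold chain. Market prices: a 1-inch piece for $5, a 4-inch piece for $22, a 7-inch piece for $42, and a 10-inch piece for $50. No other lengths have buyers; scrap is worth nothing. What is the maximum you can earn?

Let f[k] be the best obtainable value from length k. For each k, try every first piece i and keep the best of price[i] + f[k−i].
f[1] = 5
f[2] = 10  (first piece 1, then f[1]=5)
f[3] = 15  (first piece 1, then f[2]=10)
f[4] = max(5+15, 22+0) = 22
f[5] = max(5+22, 22+5) = 27
f[6] = max(5+27, 22+10) = 32
f[7] = max(5+32, 22+15, 42+0) = 42
f[8] = max(5+42, 22+22, 42+5) = 47
f[9] = max(5+47, 22+27, 42+10) = 52
f[10] = max(5+52, 22+32, 42+15, 50+0) = 57
One optimal cutting: 7 + 1 + 1 + 1 → $57.

57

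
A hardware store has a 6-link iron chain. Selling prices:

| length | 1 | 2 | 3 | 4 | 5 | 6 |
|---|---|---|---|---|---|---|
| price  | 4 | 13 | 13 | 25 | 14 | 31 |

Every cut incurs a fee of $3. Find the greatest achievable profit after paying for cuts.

35

Build net[k] bottom-up: net[k] = max over allowed piece i of (p[i] + net[k−i]) − 3 per cut.
net[1] = 4
net[2] = 13
net[3] = 14  (first piece 1, then net[2]=13)
net[4] = 25
net[5] = 26  (first piece 1, then net[4]=25)
net[6] = 35  (first piece 2, then net[4]=25)
One optimal plan: pieces 4 + 2 (1 cut) → $38 − $3 = $35.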